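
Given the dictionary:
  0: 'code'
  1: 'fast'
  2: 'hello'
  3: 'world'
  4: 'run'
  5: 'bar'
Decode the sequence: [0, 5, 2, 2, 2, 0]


Look up each index in the dictionary:
  0 -> 'code'
  5 -> 'bar'
  2 -> 'hello'
  2 -> 'hello'
  2 -> 'hello'
  0 -> 'code'

Decoded: "code bar hello hello hello code"


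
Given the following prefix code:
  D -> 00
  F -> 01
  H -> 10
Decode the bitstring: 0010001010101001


Decoding step by step:
Bits 00 -> D
Bits 10 -> H
Bits 00 -> D
Bits 10 -> H
Bits 10 -> H
Bits 10 -> H
Bits 10 -> H
Bits 01 -> F


Decoded message: DHDHHHHF


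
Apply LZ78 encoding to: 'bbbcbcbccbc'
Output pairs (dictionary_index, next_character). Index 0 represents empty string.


LZ78 encoding steps:
Dictionary: {0: ''}
Step 1: w='' (idx 0), next='b' -> output (0, 'b'), add 'b' as idx 1
Step 2: w='b' (idx 1), next='b' -> output (1, 'b'), add 'bb' as idx 2
Step 3: w='' (idx 0), next='c' -> output (0, 'c'), add 'c' as idx 3
Step 4: w='b' (idx 1), next='c' -> output (1, 'c'), add 'bc' as idx 4
Step 5: w='bc' (idx 4), next='c' -> output (4, 'c'), add 'bcc' as idx 5
Step 6: w='bc' (idx 4), end of input -> output (4, '')


Encoded: [(0, 'b'), (1, 'b'), (0, 'c'), (1, 'c'), (4, 'c'), (4, '')]


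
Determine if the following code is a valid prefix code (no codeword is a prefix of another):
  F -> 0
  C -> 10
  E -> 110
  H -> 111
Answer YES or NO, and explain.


Checking each pair (does one codeword prefix another?):
  F='0' vs C='10': no prefix
  F='0' vs E='110': no prefix
  F='0' vs H='111': no prefix
  C='10' vs F='0': no prefix
  C='10' vs E='110': no prefix
  C='10' vs H='111': no prefix
  E='110' vs F='0': no prefix
  E='110' vs C='10': no prefix
  E='110' vs H='111': no prefix
  H='111' vs F='0': no prefix
  H='111' vs C='10': no prefix
  H='111' vs E='110': no prefix
No violation found over all pairs.

YES -- this is a valid prefix code. No codeword is a prefix of any other codeword.


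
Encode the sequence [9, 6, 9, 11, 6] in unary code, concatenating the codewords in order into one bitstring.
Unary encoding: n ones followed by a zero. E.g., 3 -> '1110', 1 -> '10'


Encode each number as n ones followed by a terminating 0:
  9 -> 1111111110 (10 bits)
  6 -> 1111110 (7 bits)
  9 -> 1111111110 (10 bits)
  11 -> 111111111110 (12 bits)
  6 -> 1111110 (7 bits)
Total length = 10 + 7 + 10 + 12 + 7 = 46 bits.

Unary([9, 6, 9, 11, 6]) = 1111111110111111011111111101111111111101111110 (46 bits)


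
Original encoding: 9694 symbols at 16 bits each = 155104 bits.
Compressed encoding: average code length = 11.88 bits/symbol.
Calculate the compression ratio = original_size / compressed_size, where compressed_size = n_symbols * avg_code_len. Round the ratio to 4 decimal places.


original_size = n_symbols * orig_bits = 9694 * 16 = 155104 bits
compressed_size = n_symbols * avg_code_len = 9694 * 11.88 = 115164.72 bits
ratio = original_size / compressed_size = 155104 / 115164.72 = 1.3468

Compression ratio = 1.3468


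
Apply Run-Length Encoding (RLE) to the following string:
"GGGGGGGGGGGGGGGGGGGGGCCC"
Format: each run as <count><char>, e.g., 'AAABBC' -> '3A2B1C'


Scanning runs left to right:
  i=0: run of 'G' x 21 -> '21G'
  i=21: run of 'C' x 3 -> '3C'

RLE = 21G3C


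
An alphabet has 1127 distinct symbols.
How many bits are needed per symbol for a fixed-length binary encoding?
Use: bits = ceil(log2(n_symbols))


log2(1127) = 10.1383
Bracket: 2^10 = 1024 < 1127 <= 2^11 = 2048
So ceil(log2(1127)) = 11

bits = ceil(log2(1127)) = ceil(10.1383) = 11 bits


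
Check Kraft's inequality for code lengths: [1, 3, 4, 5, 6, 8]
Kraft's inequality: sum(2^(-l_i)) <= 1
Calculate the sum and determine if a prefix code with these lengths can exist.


Sum = 2^(-1) + 2^(-3) + 2^(-4) + 2^(-5) + 2^(-6) + 2^(-8)
    = 0.5 + 0.125 + 0.0625 + 0.03125 + 0.015625 + 0.00390625
    = 189/256 = 0.73828125
Since 0.73828125 <= 1, Kraft's inequality IS satisfied.
A prefix code with these lengths CAN exist.

Kraft sum = 0.73828125. Satisfied.


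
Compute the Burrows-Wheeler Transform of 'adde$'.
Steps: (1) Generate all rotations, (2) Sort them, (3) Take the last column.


Rotations (sorted):
  0: $adde -> last char: e
  1: adde$ -> last char: $
  2: dde$a -> last char: a
  3: de$ad -> last char: d
  4: e$add -> last char: d


BWT = e$add


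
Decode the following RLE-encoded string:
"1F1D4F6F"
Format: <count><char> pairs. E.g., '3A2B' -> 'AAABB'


Expanding each <count><char> pair:
  1F -> 'F'
  1D -> 'D'
  4F -> 'FFFF'
  6F -> 'FFFFFF'

Decoded = FDFFFFFFFFFF


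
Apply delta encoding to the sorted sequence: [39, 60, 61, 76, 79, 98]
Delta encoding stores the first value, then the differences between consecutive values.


First value: 39
Deltas:
  60 - 39 = 21
  61 - 60 = 1
  76 - 61 = 15
  79 - 76 = 3
  98 - 79 = 19


Delta encoded: [39, 21, 1, 15, 3, 19]


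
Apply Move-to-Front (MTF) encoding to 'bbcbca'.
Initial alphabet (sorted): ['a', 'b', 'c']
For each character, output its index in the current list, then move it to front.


MTF encoding:
'b': index 1 in ['a', 'b', 'c'] -> ['b', 'a', 'c']
'b': index 0 in ['b', 'a', 'c'] -> ['b', 'a', 'c']
'c': index 2 in ['b', 'a', 'c'] -> ['c', 'b', 'a']
'b': index 1 in ['c', 'b', 'a'] -> ['b', 'c', 'a']
'c': index 1 in ['b', 'c', 'a'] -> ['c', 'b', 'a']
'a': index 2 in ['c', 'b', 'a'] -> ['a', 'c', 'b']


Output: [1, 0, 2, 1, 1, 2]


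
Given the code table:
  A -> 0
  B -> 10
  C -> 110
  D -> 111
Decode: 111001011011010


Decoding:
111 -> D
0 -> A
0 -> A
10 -> B
110 -> C
110 -> C
10 -> B


Result: DAABCCB


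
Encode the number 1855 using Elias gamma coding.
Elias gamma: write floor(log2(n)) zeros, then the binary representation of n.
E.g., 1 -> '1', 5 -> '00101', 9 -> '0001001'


num_bits = floor(log2(1855)) + 1 = 11
leading_zeros = num_bits - 1 = 10
binary(1855) = 11100111111

Elias gamma(1855) = '0000000000' + '11100111111' = 000000000011100111111 (21 bits)


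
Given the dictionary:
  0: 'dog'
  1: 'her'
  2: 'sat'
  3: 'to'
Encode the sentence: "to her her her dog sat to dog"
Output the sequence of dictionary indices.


Look up each word in the dictionary:
  'to' -> 3
  'her' -> 1
  'her' -> 1
  'her' -> 1
  'dog' -> 0
  'sat' -> 2
  'to' -> 3
  'dog' -> 0

Encoded: [3, 1, 1, 1, 0, 2, 3, 0]


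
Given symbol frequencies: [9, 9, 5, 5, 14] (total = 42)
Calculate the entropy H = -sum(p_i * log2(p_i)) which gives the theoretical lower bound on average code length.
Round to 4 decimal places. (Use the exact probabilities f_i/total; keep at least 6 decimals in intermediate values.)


Per-symbol terms -p_i * log2(p_i) with p_i = f_i/42:
  p = 9/42 = 0.214286: log2(p) = -2.222392, -p*log2(p) = 0.476227
  p = 9/42 = 0.214286: log2(p) = -2.222392, -p*log2(p) = 0.476227
  p = 5/42 = 0.119048: log2(p) = -3.070389, -p*log2(p) = 0.365523
  p = 5/42 = 0.119048: log2(p) = -3.070389, -p*log2(p) = 0.365523
  p = 14/42 = 0.333333: log2(p) = -1.584963, -p*log2(p) = 0.528321
H = 0.476227 + 0.476227 + 0.365523 + 0.365523 + 0.528321 = 2.211821

H = 2.2118 bits/symbol


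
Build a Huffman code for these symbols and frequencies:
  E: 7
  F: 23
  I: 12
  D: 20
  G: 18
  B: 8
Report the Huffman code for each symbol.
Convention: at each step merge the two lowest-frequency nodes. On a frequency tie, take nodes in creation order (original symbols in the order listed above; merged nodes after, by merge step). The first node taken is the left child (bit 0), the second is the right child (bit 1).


Huffman tree construction:
Step 1: Merge E(7) + B(8) = 15
Step 2: Merge I(12) + (E+B)(15) = 27
Step 3: Merge G(18) + D(20) = 38
Step 4: Merge F(23) + (I+(E+B))(27) = 50
Step 5: Merge (G+D)(38) + (F+(I+(E+B)))(50) = 88
Read each symbol's code off the tree from the root (left child = 0, right child = 1).

Codes:
  E: 1110 (length 4)
  F: 10 (length 2)
  I: 110 (length 3)
  D: 01 (length 2)
  G: 00 (length 2)
  B: 1111 (length 4)
Average code length: 218/88 = 2.4773 bits/symbol


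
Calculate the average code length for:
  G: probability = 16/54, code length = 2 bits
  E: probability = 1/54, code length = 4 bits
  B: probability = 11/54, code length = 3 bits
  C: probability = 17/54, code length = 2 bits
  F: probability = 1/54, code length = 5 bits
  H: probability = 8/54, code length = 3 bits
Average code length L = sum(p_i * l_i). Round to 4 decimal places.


Weighted contributions p_i * l_i:
  G: (16/54) * 2 = 32/54
  E: (1/54) * 4 = 4/54
  B: (11/54) * 3 = 33/54
  C: (17/54) * 2 = 34/54
  F: (1/54) * 5 = 5/54
  H: (8/54) * 3 = 24/54
Sum = (32 + 4 + 33 + 34 + 5 + 24)/54 = 132/54

L = 132/54 = 2.4444 bits/symbol


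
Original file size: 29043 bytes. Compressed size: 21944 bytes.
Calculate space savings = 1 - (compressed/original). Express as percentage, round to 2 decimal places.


ratio = compressed/original = 21944/29043 = 0.755569
savings = 1 - ratio = 1 - 0.755569 = 0.244431
as a percentage: 0.244431 * 100 = 24.44%

Space savings = 1 - 21944/29043 = 24.44%


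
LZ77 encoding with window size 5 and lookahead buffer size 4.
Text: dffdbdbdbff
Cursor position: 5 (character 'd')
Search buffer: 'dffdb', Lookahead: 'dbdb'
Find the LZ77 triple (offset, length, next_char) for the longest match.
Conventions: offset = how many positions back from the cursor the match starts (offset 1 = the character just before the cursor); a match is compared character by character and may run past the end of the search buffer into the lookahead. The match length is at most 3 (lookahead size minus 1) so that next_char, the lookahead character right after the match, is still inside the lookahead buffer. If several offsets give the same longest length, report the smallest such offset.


Try each offset into the search buffer:
  offset=1 (pos 4, char 'b'): match length 0
  offset=2 (pos 3, char 'd'): match length 3
  offset=3 (pos 2, char 'f'): match length 0
  offset=4 (pos 1, char 'f'): match length 0
  offset=5 (pos 0, char 'd'): match length 1
Longest match has length 3 at offset 2.
next_char = character at position 5 + 3 = 8 -> 'b'

Best match: offset=2, length=3 (matching 'dbd' starting at position 3)
LZ77 triple: (2, 3, 'b')


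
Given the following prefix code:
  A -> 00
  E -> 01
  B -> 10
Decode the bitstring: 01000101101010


Decoding step by step:
Bits 01 -> E
Bits 00 -> A
Bits 01 -> E
Bits 01 -> E
Bits 10 -> B
Bits 10 -> B
Bits 10 -> B


Decoded message: EAEEBBB


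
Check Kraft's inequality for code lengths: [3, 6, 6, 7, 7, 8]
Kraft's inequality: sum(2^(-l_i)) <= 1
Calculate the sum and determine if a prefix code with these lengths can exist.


Sum = 2^(-3) + 2^(-6) + 2^(-6) + 2^(-7) + 2^(-7) + 2^(-8)
    = 0.125 + 0.015625 + 0.015625 + 0.0078125 + 0.0078125 + 0.00390625
    = 45/256 = 0.17578125
Since 0.17578125 <= 1, Kraft's inequality IS satisfied.
A prefix code with these lengths CAN exist.

Kraft sum = 0.17578125. Satisfied.


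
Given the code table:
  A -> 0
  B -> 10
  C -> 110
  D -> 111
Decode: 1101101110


Decoding:
110 -> C
110 -> C
111 -> D
0 -> A


Result: CCDA


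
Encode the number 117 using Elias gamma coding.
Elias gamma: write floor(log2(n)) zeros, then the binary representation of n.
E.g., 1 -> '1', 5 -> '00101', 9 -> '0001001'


num_bits = floor(log2(117)) + 1 = 7
leading_zeros = num_bits - 1 = 6
binary(117) = 1110101

Elias gamma(117) = '000000' + '1110101' = 0000001110101 (13 bits)


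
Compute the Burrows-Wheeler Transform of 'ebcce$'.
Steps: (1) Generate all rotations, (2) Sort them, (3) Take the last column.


Rotations (sorted):
  0: $ebcce -> last char: e
  1: bcce$e -> last char: e
  2: cce$eb -> last char: b
  3: ce$ebc -> last char: c
  4: e$ebcc -> last char: c
  5: ebcce$ -> last char: $


BWT = eebcc$


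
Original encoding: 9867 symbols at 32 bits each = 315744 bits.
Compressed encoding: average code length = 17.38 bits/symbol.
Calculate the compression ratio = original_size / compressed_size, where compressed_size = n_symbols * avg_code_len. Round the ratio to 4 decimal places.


original_size = n_symbols * orig_bits = 9867 * 32 = 315744 bits
compressed_size = n_symbols * avg_code_len = 9867 * 17.38 = 171488.46 bits
ratio = original_size / compressed_size = 315744 / 171488.46 = 1.8412

Compression ratio = 1.8412


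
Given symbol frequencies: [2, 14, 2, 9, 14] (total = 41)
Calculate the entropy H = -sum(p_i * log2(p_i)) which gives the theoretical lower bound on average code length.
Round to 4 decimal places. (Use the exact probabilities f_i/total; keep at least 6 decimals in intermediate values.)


Per-symbol terms -p_i * log2(p_i) with p_i = f_i/41:
  p = 2/41 = 0.048780: log2(p) = -4.357552, -p*log2(p) = 0.212564
  p = 14/41 = 0.341463: log2(p) = -1.550197, -p*log2(p) = 0.529336
  p = 2/41 = 0.048780: log2(p) = -4.357552, -p*log2(p) = 0.212564
  p = 9/41 = 0.219512: log2(p) = -2.187627, -p*log2(p) = 0.480211
  p = 14/41 = 0.341463: log2(p) = -1.550197, -p*log2(p) = 0.529336
H = 0.212564 + 0.529336 + 0.212564 + 0.480211 + 0.529336 = 1.964011

H = 1.964 bits/symbol


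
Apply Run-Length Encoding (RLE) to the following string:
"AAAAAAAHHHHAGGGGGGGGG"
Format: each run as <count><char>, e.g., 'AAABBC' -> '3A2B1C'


Scanning runs left to right:
  i=0: run of 'A' x 7 -> '7A'
  i=7: run of 'H' x 4 -> '4H'
  i=11: run of 'A' x 1 -> '1A'
  i=12: run of 'G' x 9 -> '9G'

RLE = 7A4H1A9G


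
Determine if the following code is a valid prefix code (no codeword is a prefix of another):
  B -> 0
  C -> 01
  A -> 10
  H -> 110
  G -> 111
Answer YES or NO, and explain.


Checking each pair (does one codeword prefix another?):
  B='0' vs C='01': prefix -- VIOLATION

NO -- this is NOT a valid prefix code. B (0) is a prefix of C (01).


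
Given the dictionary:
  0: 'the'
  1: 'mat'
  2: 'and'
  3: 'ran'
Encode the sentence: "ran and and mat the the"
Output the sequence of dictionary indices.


Look up each word in the dictionary:
  'ran' -> 3
  'and' -> 2
  'and' -> 2
  'mat' -> 1
  'the' -> 0
  'the' -> 0

Encoded: [3, 2, 2, 1, 0, 0]


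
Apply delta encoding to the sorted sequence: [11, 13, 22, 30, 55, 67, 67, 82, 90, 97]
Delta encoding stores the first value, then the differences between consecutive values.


First value: 11
Deltas:
  13 - 11 = 2
  22 - 13 = 9
  30 - 22 = 8
  55 - 30 = 25
  67 - 55 = 12
  67 - 67 = 0
  82 - 67 = 15
  90 - 82 = 8
  97 - 90 = 7


Delta encoded: [11, 2, 9, 8, 25, 12, 0, 15, 8, 7]


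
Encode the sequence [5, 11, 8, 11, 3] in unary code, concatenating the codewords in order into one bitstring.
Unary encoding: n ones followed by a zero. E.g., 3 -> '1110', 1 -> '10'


Encode each number as n ones followed by a terminating 0:
  5 -> 111110 (6 bits)
  11 -> 111111111110 (12 bits)
  8 -> 111111110 (9 bits)
  11 -> 111111111110 (12 bits)
  3 -> 1110 (4 bits)
Total length = 6 + 12 + 9 + 12 + 4 = 43 bits.

Unary([5, 11, 8, 11, 3]) = 1111101111111111101111111101111111111101110 (43 bits)


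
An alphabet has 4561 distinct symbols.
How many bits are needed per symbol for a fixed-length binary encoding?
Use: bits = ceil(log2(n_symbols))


log2(4561) = 12.1551
Bracket: 2^12 = 4096 < 4561 <= 2^13 = 8192
So ceil(log2(4561)) = 13

bits = ceil(log2(4561)) = ceil(12.1551) = 13 bits


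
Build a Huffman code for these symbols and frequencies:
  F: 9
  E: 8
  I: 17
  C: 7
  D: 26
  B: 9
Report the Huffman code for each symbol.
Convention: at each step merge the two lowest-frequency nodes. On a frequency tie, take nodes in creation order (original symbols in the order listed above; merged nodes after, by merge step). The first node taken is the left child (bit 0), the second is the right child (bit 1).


Huffman tree construction:
Step 1: Merge C(7) + E(8) = 15
Step 2: Merge F(9) + B(9) = 18
Step 3: Merge (C+E)(15) + I(17) = 32
Step 4: Merge (F+B)(18) + D(26) = 44
Step 5: Merge ((C+E)+I)(32) + ((F+B)+D)(44) = 76
Read each symbol's code off the tree from the root (left child = 0, right child = 1).

Codes:
  F: 100 (length 3)
  E: 001 (length 3)
  I: 01 (length 2)
  C: 000 (length 3)
  D: 11 (length 2)
  B: 101 (length 3)
Average code length: 185/76 = 2.4342 bits/symbol


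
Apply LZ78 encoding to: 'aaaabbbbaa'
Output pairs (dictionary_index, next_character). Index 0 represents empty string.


LZ78 encoding steps:
Dictionary: {0: ''}
Step 1: w='' (idx 0), next='a' -> output (0, 'a'), add 'a' as idx 1
Step 2: w='a' (idx 1), next='a' -> output (1, 'a'), add 'aa' as idx 2
Step 3: w='a' (idx 1), next='b' -> output (1, 'b'), add 'ab' as idx 3
Step 4: w='' (idx 0), next='b' -> output (0, 'b'), add 'b' as idx 4
Step 5: w='b' (idx 4), next='b' -> output (4, 'b'), add 'bb' as idx 5
Step 6: w='aa' (idx 2), end of input -> output (2, '')


Encoded: [(0, 'a'), (1, 'a'), (1, 'b'), (0, 'b'), (4, 'b'), (2, '')]


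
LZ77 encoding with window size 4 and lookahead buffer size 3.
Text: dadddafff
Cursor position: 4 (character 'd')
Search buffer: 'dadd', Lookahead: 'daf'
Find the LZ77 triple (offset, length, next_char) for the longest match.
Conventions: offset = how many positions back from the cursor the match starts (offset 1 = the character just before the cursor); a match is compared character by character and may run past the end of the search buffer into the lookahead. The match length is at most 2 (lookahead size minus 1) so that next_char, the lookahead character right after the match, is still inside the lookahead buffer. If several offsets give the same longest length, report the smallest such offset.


Try each offset into the search buffer:
  offset=1 (pos 3, char 'd'): match length 1
  offset=2 (pos 2, char 'd'): match length 1
  offset=3 (pos 1, char 'a'): match length 0
  offset=4 (pos 0, char 'd'): match length 2
Longest match has length 2 at offset 4.
next_char = character at position 4 + 2 = 6 -> 'f'

Best match: offset=4, length=2 (matching 'da' starting at position 0)
LZ77 triple: (4, 2, 'f')


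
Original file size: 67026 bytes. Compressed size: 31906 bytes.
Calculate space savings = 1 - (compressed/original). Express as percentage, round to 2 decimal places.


ratio = compressed/original = 31906/67026 = 0.476024
savings = 1 - ratio = 1 - 0.476024 = 0.523976
as a percentage: 0.523976 * 100 = 52.4%

Space savings = 1 - 31906/67026 = 52.4%


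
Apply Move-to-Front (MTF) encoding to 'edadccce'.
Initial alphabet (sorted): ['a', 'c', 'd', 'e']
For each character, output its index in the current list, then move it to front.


MTF encoding:
'e': index 3 in ['a', 'c', 'd', 'e'] -> ['e', 'a', 'c', 'd']
'd': index 3 in ['e', 'a', 'c', 'd'] -> ['d', 'e', 'a', 'c']
'a': index 2 in ['d', 'e', 'a', 'c'] -> ['a', 'd', 'e', 'c']
'd': index 1 in ['a', 'd', 'e', 'c'] -> ['d', 'a', 'e', 'c']
'c': index 3 in ['d', 'a', 'e', 'c'] -> ['c', 'd', 'a', 'e']
'c': index 0 in ['c', 'd', 'a', 'e'] -> ['c', 'd', 'a', 'e']
'c': index 0 in ['c', 'd', 'a', 'e'] -> ['c', 'd', 'a', 'e']
'e': index 3 in ['c', 'd', 'a', 'e'] -> ['e', 'c', 'd', 'a']


Output: [3, 3, 2, 1, 3, 0, 0, 3]


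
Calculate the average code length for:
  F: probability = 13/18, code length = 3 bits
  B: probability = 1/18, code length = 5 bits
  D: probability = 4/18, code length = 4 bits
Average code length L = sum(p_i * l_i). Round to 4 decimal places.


Weighted contributions p_i * l_i:
  F: (13/18) * 3 = 39/18
  B: (1/18) * 5 = 5/18
  D: (4/18) * 4 = 16/18
Sum = (39 + 5 + 16)/18 = 60/18

L = 60/18 = 3.3333 bits/symbol


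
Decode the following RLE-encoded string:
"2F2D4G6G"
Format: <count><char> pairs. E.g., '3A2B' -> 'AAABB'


Expanding each <count><char> pair:
  2F -> 'FF'
  2D -> 'DD'
  4G -> 'GGGG'
  6G -> 'GGGGGG'

Decoded = FFDDGGGGGGGGGG


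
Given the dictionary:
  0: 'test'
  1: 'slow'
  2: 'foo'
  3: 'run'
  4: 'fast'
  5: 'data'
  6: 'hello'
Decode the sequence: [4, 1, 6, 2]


Look up each index in the dictionary:
  4 -> 'fast'
  1 -> 'slow'
  6 -> 'hello'
  2 -> 'foo'

Decoded: "fast slow hello foo"


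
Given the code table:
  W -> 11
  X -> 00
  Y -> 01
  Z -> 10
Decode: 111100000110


Decoding:
11 -> W
11 -> W
00 -> X
00 -> X
01 -> Y
10 -> Z


Result: WWXXYZ


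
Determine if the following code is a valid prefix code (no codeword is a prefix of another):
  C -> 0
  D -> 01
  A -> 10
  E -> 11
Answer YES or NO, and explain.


Checking each pair (does one codeword prefix another?):
  C='0' vs D='01': prefix -- VIOLATION

NO -- this is NOT a valid prefix code. C (0) is a prefix of D (01).


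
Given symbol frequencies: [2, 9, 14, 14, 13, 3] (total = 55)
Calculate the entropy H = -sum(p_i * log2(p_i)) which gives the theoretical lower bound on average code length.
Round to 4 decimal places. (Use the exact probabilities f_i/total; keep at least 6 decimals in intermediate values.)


Per-symbol terms -p_i * log2(p_i) with p_i = f_i/55:
  p = 2/55 = 0.036364: log2(p) = -4.781360, -p*log2(p) = 0.173868
  p = 9/55 = 0.163636: log2(p) = -2.611435, -p*log2(p) = 0.427326
  p = 14/55 = 0.254545: log2(p) = -1.974005, -p*log2(p) = 0.502474
  p = 14/55 = 0.254545: log2(p) = -1.974005, -p*log2(p) = 0.502474
  p = 13/55 = 0.236364: log2(p) = -2.080920, -p*log2(p) = 0.491854
  p = 3/55 = 0.054545: log2(p) = -4.196397, -p*log2(p) = 0.228894
H = 0.173868 + 0.427326 + 0.502474 + 0.502474 + 0.491854 + 0.228894 = 2.326890

H = 2.3269 bits/symbol


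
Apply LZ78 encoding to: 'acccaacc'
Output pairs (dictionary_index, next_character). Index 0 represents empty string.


LZ78 encoding steps:
Dictionary: {0: ''}
Step 1: w='' (idx 0), next='a' -> output (0, 'a'), add 'a' as idx 1
Step 2: w='' (idx 0), next='c' -> output (0, 'c'), add 'c' as idx 2
Step 3: w='c' (idx 2), next='c' -> output (2, 'c'), add 'cc' as idx 3
Step 4: w='a' (idx 1), next='a' -> output (1, 'a'), add 'aa' as idx 4
Step 5: w='cc' (idx 3), end of input -> output (3, '')


Encoded: [(0, 'a'), (0, 'c'), (2, 'c'), (1, 'a'), (3, '')]


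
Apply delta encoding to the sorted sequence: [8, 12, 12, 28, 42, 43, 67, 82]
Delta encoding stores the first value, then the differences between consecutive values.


First value: 8
Deltas:
  12 - 8 = 4
  12 - 12 = 0
  28 - 12 = 16
  42 - 28 = 14
  43 - 42 = 1
  67 - 43 = 24
  82 - 67 = 15


Delta encoded: [8, 4, 0, 16, 14, 1, 24, 15]


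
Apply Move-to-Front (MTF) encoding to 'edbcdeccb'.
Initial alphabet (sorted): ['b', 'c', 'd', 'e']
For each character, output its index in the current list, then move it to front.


MTF encoding:
'e': index 3 in ['b', 'c', 'd', 'e'] -> ['e', 'b', 'c', 'd']
'd': index 3 in ['e', 'b', 'c', 'd'] -> ['d', 'e', 'b', 'c']
'b': index 2 in ['d', 'e', 'b', 'c'] -> ['b', 'd', 'e', 'c']
'c': index 3 in ['b', 'd', 'e', 'c'] -> ['c', 'b', 'd', 'e']
'd': index 2 in ['c', 'b', 'd', 'e'] -> ['d', 'c', 'b', 'e']
'e': index 3 in ['d', 'c', 'b', 'e'] -> ['e', 'd', 'c', 'b']
'c': index 2 in ['e', 'd', 'c', 'b'] -> ['c', 'e', 'd', 'b']
'c': index 0 in ['c', 'e', 'd', 'b'] -> ['c', 'e', 'd', 'b']
'b': index 3 in ['c', 'e', 'd', 'b'] -> ['b', 'c', 'e', 'd']


Output: [3, 3, 2, 3, 2, 3, 2, 0, 3]


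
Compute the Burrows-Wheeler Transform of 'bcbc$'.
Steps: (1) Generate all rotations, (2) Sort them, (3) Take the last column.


Rotations (sorted):
  0: $bcbc -> last char: c
  1: bc$bc -> last char: c
  2: bcbc$ -> last char: $
  3: c$bcb -> last char: b
  4: cbc$b -> last char: b


BWT = cc$bb


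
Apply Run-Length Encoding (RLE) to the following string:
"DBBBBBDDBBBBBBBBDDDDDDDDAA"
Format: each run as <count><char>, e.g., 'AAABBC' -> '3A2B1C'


Scanning runs left to right:
  i=0: run of 'D' x 1 -> '1D'
  i=1: run of 'B' x 5 -> '5B'
  i=6: run of 'D' x 2 -> '2D'
  i=8: run of 'B' x 8 -> '8B'
  i=16: run of 'D' x 8 -> '8D'
  i=24: run of 'A' x 2 -> '2A'

RLE = 1D5B2D8B8D2A


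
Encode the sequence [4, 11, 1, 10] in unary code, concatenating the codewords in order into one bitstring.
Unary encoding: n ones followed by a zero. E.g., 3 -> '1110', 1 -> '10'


Encode each number as n ones followed by a terminating 0:
  4 -> 11110 (5 bits)
  11 -> 111111111110 (12 bits)
  1 -> 10 (2 bits)
  10 -> 11111111110 (11 bits)
Total length = 5 + 12 + 2 + 11 = 30 bits.

Unary([4, 11, 1, 10]) = 111101111111111101011111111110 (30 bits)


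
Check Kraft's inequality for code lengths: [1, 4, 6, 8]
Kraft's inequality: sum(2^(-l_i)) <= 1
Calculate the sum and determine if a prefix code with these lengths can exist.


Sum = 2^(-1) + 2^(-4) + 2^(-6) + 2^(-8)
    = 0.5 + 0.0625 + 0.015625 + 0.00390625
    = 149/256 = 0.58203125
Since 0.58203125 <= 1, Kraft's inequality IS satisfied.
A prefix code with these lengths CAN exist.

Kraft sum = 0.58203125. Satisfied.


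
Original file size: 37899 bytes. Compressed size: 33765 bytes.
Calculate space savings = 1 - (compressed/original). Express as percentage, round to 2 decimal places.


ratio = compressed/original = 33765/37899 = 0.890921
savings = 1 - ratio = 1 - 0.890921 = 0.109079
as a percentage: 0.109079 * 100 = 10.91%

Space savings = 1 - 33765/37899 = 10.91%


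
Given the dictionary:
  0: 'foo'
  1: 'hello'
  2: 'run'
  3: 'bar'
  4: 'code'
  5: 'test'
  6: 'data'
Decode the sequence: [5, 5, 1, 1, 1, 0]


Look up each index in the dictionary:
  5 -> 'test'
  5 -> 'test'
  1 -> 'hello'
  1 -> 'hello'
  1 -> 'hello'
  0 -> 'foo'

Decoded: "test test hello hello hello foo"


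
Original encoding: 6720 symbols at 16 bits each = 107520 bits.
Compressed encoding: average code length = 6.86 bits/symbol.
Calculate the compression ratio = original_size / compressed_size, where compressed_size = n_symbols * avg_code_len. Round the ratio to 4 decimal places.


original_size = n_symbols * orig_bits = 6720 * 16 = 107520 bits
compressed_size = n_symbols * avg_code_len = 6720 * 6.86 = 46099.2 bits
ratio = original_size / compressed_size = 107520 / 46099.2 = 2.3324

Compression ratio = 2.3324


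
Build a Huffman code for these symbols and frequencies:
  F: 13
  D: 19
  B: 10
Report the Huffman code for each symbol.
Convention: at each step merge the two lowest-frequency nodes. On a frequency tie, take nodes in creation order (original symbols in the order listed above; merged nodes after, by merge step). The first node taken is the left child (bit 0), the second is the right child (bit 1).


Huffman tree construction:
Step 1: Merge B(10) + F(13) = 23
Step 2: Merge D(19) + (B+F)(23) = 42
Read each symbol's code off the tree from the root (left child = 0, right child = 1).

Codes:
  F: 11 (length 2)
  D: 0 (length 1)
  B: 10 (length 2)
Average code length: 65/42 = 1.5476 bits/symbol


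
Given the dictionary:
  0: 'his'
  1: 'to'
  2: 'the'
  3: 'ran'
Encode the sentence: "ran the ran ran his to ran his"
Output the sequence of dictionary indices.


Look up each word in the dictionary:
  'ran' -> 3
  'the' -> 2
  'ran' -> 3
  'ran' -> 3
  'his' -> 0
  'to' -> 1
  'ran' -> 3
  'his' -> 0

Encoded: [3, 2, 3, 3, 0, 1, 3, 0]


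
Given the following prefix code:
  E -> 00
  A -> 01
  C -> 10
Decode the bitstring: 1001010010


Decoding step by step:
Bits 10 -> C
Bits 01 -> A
Bits 01 -> A
Bits 00 -> E
Bits 10 -> C


Decoded message: CAAEC


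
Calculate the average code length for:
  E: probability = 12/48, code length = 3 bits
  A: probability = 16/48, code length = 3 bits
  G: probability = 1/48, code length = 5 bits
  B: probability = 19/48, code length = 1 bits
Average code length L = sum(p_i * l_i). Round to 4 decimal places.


Weighted contributions p_i * l_i:
  E: (12/48) * 3 = 36/48
  A: (16/48) * 3 = 48/48
  G: (1/48) * 5 = 5/48
  B: (19/48) * 1 = 19/48
Sum = (36 + 48 + 5 + 19)/48 = 108/48

L = 108/48 = 2.2500 bits/symbol


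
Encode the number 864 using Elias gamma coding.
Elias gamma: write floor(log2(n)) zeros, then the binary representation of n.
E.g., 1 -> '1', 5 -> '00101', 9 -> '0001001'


num_bits = floor(log2(864)) + 1 = 10
leading_zeros = num_bits - 1 = 9
binary(864) = 1101100000

Elias gamma(864) = '000000000' + '1101100000' = 0000000001101100000 (19 bits)


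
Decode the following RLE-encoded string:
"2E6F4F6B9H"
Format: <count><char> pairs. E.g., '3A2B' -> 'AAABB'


Expanding each <count><char> pair:
  2E -> 'EE'
  6F -> 'FFFFFF'
  4F -> 'FFFF'
  6B -> 'BBBBBB'
  9H -> 'HHHHHHHHH'

Decoded = EEFFFFFFFFFFBBBBBBHHHHHHHHH


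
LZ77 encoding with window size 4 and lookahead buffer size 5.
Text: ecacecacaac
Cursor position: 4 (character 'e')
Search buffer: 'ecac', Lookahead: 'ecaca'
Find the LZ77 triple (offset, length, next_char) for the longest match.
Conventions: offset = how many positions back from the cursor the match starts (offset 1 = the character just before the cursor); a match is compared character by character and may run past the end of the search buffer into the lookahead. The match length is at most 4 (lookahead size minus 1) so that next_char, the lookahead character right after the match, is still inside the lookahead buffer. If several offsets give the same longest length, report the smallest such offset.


Try each offset into the search buffer:
  offset=1 (pos 3, char 'c'): match length 0
  offset=2 (pos 2, char 'a'): match length 0
  offset=3 (pos 1, char 'c'): match length 0
  offset=4 (pos 0, char 'e'): match length 4
Longest match has length 4 at offset 4.
next_char = character at position 4 + 4 = 8 -> 'a'

Best match: offset=4, length=4 (matching 'ecac' starting at position 0)
LZ77 triple: (4, 4, 'a')


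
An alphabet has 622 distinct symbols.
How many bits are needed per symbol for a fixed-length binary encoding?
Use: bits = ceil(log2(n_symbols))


log2(622) = 9.2808
Bracket: 2^9 = 512 < 622 <= 2^10 = 1024
So ceil(log2(622)) = 10

bits = ceil(log2(622)) = ceil(9.2808) = 10 bits


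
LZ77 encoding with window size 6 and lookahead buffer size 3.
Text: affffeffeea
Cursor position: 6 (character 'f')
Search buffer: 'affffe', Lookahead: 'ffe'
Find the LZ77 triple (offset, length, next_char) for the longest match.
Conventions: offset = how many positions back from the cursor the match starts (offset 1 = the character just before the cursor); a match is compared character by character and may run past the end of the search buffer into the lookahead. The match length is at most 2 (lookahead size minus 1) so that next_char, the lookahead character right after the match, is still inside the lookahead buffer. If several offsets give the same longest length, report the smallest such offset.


Try each offset into the search buffer:
  offset=1 (pos 5, char 'e'): match length 0
  offset=2 (pos 4, char 'f'): match length 1
  offset=3 (pos 3, char 'f'): match length 2
  offset=4 (pos 2, char 'f'): match length 2
  offset=5 (pos 1, char 'f'): match length 2
  offset=6 (pos 0, char 'a'): match length 0
Longest match has length 2, found at offsets 3, 4, 5; take the smallest, offset 3.
next_char = character at position 6 + 2 = 8 -> 'e'

Best match: offset=3, length=2 (matching 'ff' starting at position 3)
LZ77 triple: (3, 2, 'e')


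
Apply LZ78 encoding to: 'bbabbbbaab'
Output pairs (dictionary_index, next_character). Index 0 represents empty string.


LZ78 encoding steps:
Dictionary: {0: ''}
Step 1: w='' (idx 0), next='b' -> output (0, 'b'), add 'b' as idx 1
Step 2: w='b' (idx 1), next='a' -> output (1, 'a'), add 'ba' as idx 2
Step 3: w='b' (idx 1), next='b' -> output (1, 'b'), add 'bb' as idx 3
Step 4: w='bb' (idx 3), next='a' -> output (3, 'a'), add 'bba' as idx 4
Step 5: w='' (idx 0), next='a' -> output (0, 'a'), add 'a' as idx 5
Step 6: w='b' (idx 1), end of input -> output (1, '')


Encoded: [(0, 'b'), (1, 'a'), (1, 'b'), (3, 'a'), (0, 'a'), (1, '')]


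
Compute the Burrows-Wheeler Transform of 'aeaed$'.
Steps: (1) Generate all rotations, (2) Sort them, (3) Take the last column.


Rotations (sorted):
  0: $aeaed -> last char: d
  1: aeaed$ -> last char: $
  2: aed$ae -> last char: e
  3: d$aeae -> last char: e
  4: eaed$a -> last char: a
  5: ed$aea -> last char: a


BWT = d$eeaa


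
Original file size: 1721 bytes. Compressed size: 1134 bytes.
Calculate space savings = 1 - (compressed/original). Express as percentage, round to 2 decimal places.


ratio = compressed/original = 1134/1721 = 0.658919
savings = 1 - ratio = 1 - 0.658919 = 0.341081
as a percentage: 0.341081 * 100 = 34.11%

Space savings = 1 - 1134/1721 = 34.11%


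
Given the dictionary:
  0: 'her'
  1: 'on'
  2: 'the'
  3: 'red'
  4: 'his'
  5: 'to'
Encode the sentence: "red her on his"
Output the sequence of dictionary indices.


Look up each word in the dictionary:
  'red' -> 3
  'her' -> 0
  'on' -> 1
  'his' -> 4

Encoded: [3, 0, 1, 4]


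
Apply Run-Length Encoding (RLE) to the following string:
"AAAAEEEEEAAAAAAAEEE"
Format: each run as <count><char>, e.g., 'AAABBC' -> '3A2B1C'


Scanning runs left to right:
  i=0: run of 'A' x 4 -> '4A'
  i=4: run of 'E' x 5 -> '5E'
  i=9: run of 'A' x 7 -> '7A'
  i=16: run of 'E' x 3 -> '3E'

RLE = 4A5E7A3E


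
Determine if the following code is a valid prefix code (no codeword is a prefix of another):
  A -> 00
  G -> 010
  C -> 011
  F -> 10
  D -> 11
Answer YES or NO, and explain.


Checking each pair (does one codeword prefix another?):
  A='00' vs G='010': no prefix
  A='00' vs C='011': no prefix
  A='00' vs F='10': no prefix
  A='00' vs D='11': no prefix
  G='010' vs A='00': no prefix
  G='010' vs C='011': no prefix
  G='010' vs F='10': no prefix
  G='010' vs D='11': no prefix
  C='011' vs A='00': no prefix
  C='011' vs G='010': no prefix
  C='011' vs F='10': no prefix
  C='011' vs D='11': no prefix
  F='10' vs A='00': no prefix
  F='10' vs G='010': no prefix
  F='10' vs C='011': no prefix
  F='10' vs D='11': no prefix
  D='11' vs A='00': no prefix
  D='11' vs G='010': no prefix
  D='11' vs C='011': no prefix
  D='11' vs F='10': no prefix
No violation found over all pairs.

YES -- this is a valid prefix code. No codeword is a prefix of any other codeword.


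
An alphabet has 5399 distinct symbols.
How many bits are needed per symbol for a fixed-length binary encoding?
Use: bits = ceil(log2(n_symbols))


log2(5399) = 12.3985
Bracket: 2^12 = 4096 < 5399 <= 2^13 = 8192
So ceil(log2(5399)) = 13

bits = ceil(log2(5399)) = ceil(12.3985) = 13 bits


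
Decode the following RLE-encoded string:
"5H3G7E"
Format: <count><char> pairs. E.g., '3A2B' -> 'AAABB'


Expanding each <count><char> pair:
  5H -> 'HHHHH'
  3G -> 'GGG'
  7E -> 'EEEEEEE'

Decoded = HHHHHGGGEEEEEEE


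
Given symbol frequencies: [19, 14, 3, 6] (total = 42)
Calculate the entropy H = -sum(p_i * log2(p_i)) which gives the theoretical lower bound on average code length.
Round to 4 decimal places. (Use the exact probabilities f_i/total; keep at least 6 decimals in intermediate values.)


Per-symbol terms -p_i * log2(p_i) with p_i = f_i/42:
  p = 19/42 = 0.452381: log2(p) = -1.144390, -p*log2(p) = 0.517700
  p = 14/42 = 0.333333: log2(p) = -1.584963, -p*log2(p) = 0.528321
  p = 3/42 = 0.071429: log2(p) = -3.807355, -p*log2(p) = 0.271954
  p = 6/42 = 0.142857: log2(p) = -2.807355, -p*log2(p) = 0.401051
H = 0.517700 + 0.528321 + 0.271954 + 0.401051 = 1.719026

H = 1.719 bits/symbol


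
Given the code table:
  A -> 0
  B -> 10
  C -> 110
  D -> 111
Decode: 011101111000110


Decoding:
0 -> A
111 -> D
0 -> A
111 -> D
10 -> B
0 -> A
0 -> A
110 -> C


Result: ADADBAAC


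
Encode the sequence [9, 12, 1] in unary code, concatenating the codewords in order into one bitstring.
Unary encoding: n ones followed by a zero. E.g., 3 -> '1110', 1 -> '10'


Encode each number as n ones followed by a terminating 0:
  9 -> 1111111110 (10 bits)
  12 -> 1111111111110 (13 bits)
  1 -> 10 (2 bits)
Total length = 10 + 13 + 2 = 25 bits.

Unary([9, 12, 1]) = 1111111110111111111111010 (25 bits)


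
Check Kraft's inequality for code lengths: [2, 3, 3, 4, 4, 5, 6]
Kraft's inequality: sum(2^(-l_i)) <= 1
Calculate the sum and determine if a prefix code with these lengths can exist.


Sum = 2^(-2) + 2^(-3) + 2^(-3) + 2^(-4) + 2^(-4) + 2^(-5) + 2^(-6)
    = 0.25 + 0.125 + 0.125 + 0.0625 + 0.0625 + 0.03125 + 0.015625
    = 43/64 = 0.671875
Since 0.671875 <= 1, Kraft's inequality IS satisfied.
A prefix code with these lengths CAN exist.

Kraft sum = 0.671875. Satisfied.


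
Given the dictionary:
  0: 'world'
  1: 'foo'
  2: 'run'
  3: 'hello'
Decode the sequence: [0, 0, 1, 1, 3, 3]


Look up each index in the dictionary:
  0 -> 'world'
  0 -> 'world'
  1 -> 'foo'
  1 -> 'foo'
  3 -> 'hello'
  3 -> 'hello'

Decoded: "world world foo foo hello hello"


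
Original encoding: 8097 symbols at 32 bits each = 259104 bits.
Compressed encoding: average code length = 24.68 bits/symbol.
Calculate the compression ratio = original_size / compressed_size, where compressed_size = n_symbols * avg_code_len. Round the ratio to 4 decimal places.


original_size = n_symbols * orig_bits = 8097 * 32 = 259104 bits
compressed_size = n_symbols * avg_code_len = 8097 * 24.68 = 199833.96 bits
ratio = original_size / compressed_size = 259104 / 199833.96 = 1.2966

Compression ratio = 1.2966


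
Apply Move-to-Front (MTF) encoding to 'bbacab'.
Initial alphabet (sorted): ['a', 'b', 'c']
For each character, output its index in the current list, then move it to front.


MTF encoding:
'b': index 1 in ['a', 'b', 'c'] -> ['b', 'a', 'c']
'b': index 0 in ['b', 'a', 'c'] -> ['b', 'a', 'c']
'a': index 1 in ['b', 'a', 'c'] -> ['a', 'b', 'c']
'c': index 2 in ['a', 'b', 'c'] -> ['c', 'a', 'b']
'a': index 1 in ['c', 'a', 'b'] -> ['a', 'c', 'b']
'b': index 2 in ['a', 'c', 'b'] -> ['b', 'a', 'c']


Output: [1, 0, 1, 2, 1, 2]


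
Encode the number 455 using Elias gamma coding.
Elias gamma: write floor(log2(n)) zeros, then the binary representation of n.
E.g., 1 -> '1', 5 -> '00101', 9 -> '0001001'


num_bits = floor(log2(455)) + 1 = 9
leading_zeros = num_bits - 1 = 8
binary(455) = 111000111

Elias gamma(455) = '00000000' + '111000111' = 00000000111000111 (17 bits)


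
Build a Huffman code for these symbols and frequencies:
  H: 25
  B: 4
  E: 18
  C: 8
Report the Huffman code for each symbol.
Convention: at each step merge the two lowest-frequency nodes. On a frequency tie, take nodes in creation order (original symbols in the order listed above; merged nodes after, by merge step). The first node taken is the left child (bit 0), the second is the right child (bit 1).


Huffman tree construction:
Step 1: Merge B(4) + C(8) = 12
Step 2: Merge (B+C)(12) + E(18) = 30
Step 3: Merge H(25) + ((B+C)+E)(30) = 55
Read each symbol's code off the tree from the root (left child = 0, right child = 1).

Codes:
  H: 0 (length 1)
  B: 100 (length 3)
  E: 11 (length 2)
  C: 101 (length 3)
Average code length: 97/55 = 1.7636 bits/symbol


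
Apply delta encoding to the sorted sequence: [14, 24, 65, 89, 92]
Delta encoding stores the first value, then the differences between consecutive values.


First value: 14
Deltas:
  24 - 14 = 10
  65 - 24 = 41
  89 - 65 = 24
  92 - 89 = 3


Delta encoded: [14, 10, 41, 24, 3]


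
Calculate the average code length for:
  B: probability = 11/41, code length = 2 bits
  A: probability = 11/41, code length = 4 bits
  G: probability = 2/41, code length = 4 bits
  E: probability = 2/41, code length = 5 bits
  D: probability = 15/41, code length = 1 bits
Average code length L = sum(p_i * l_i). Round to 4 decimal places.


Weighted contributions p_i * l_i:
  B: (11/41) * 2 = 22/41
  A: (11/41) * 4 = 44/41
  G: (2/41) * 4 = 8/41
  E: (2/41) * 5 = 10/41
  D: (15/41) * 1 = 15/41
Sum = (22 + 44 + 8 + 10 + 15)/41 = 99/41

L = 99/41 = 2.4146 bits/symbol


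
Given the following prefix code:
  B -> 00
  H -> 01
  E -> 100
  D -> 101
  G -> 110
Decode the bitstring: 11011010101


Decoding step by step:
Bits 110 -> G
Bits 110 -> G
Bits 101 -> D
Bits 01 -> H


Decoded message: GGDH


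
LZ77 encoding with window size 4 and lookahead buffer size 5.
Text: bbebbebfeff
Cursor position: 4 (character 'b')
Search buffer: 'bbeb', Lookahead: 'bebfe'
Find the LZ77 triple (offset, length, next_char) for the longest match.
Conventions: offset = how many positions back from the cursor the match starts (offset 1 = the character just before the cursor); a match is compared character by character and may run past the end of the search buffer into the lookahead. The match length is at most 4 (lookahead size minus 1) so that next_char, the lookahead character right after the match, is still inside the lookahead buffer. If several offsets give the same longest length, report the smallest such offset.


Try each offset into the search buffer:
  offset=1 (pos 3, char 'b'): match length 1
  offset=2 (pos 2, char 'e'): match length 0
  offset=3 (pos 1, char 'b'): match length 3
  offset=4 (pos 0, char 'b'): match length 1
Longest match has length 3 at offset 3.
next_char = character at position 4 + 3 = 7 -> 'f'

Best match: offset=3, length=3 (matching 'beb' starting at position 1)
LZ77 triple: (3, 3, 'f')
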